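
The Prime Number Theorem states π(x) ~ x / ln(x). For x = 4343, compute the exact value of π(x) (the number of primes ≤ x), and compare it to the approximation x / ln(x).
π(4343) = 593;  x/ln(x) ≈ 518.49;  relative error ≈ 12.57%.

Directly count primes up to 4343: π(4343) = 593. The PNT approximation gives 4343/ln(4343) ≈ 4343/8.37632 ≈ 518.49. Relative error (π(x) − x/ln(x)) / π(x) ≈ 12.57%; the approximation is known to undercount slightly (Li(x) is a better estimate).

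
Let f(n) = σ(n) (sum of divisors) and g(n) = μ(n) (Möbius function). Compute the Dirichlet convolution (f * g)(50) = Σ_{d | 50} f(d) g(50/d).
(σ * μ)(50) = 50

Divisors of 50: [1, 2, 5, 10, 25, 50]. For each d | 50:
  d = 1: σ(1) · μ(50/1) = 1 · 0 = 0
  d = 2: σ(2) · μ(50/2) = 3 · 0 = 0
  d = 5: σ(5) · μ(50/5) = 6 · 1 = 6
  d = 10: σ(10) · μ(50/10) = 18 · -1 = -18
  d = 25: σ(25) · μ(50/25) = 31 · -1 = -31
  d = 50: σ(50) · μ(50/50) = 93 · 1 = 93
Summing: (σ * μ)(50) = 0 + 0 + 6 + -18 + -31 + 93 = 50.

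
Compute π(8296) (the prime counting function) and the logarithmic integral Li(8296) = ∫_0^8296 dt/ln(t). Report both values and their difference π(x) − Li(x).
π(8296) = 1041;  Li(8296) ≈ 1059.29;  π(x) − Li(x) ≈ -18.29.

Direct count of primes ≤ 8296 gives π(8296) = 1041. Numerical evaluation of the logarithmic integral gives Li(8296) ≈ 1059.29. The difference π(x) − Li(x) ≈ -18.29 is typically negative for small/moderate x (Li(x) overestimates), though Littlewood's theorem shows this sign changes infinitely often.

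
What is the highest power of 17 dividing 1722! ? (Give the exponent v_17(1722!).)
v_17(1722!) = 106

Legendre's formula: v_p(n!) = Σ_{k ≥ 1} ⌊n / p^k⌋. For p = 17, n = 1722, the terms are:
  ⌊1722/17^1⌋ = ⌊1722/17⌋ = 101
  ⌊1722/17^2⌋ = ⌊1722/289⌋ = 5
(the next term ⌊1722/17^3⌋ = 0, terminating the sum). Summing: v_17(1722!) = 101 + 5 = 106.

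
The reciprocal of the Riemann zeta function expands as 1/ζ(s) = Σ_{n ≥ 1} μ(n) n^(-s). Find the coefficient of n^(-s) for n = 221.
μ(221) = 1

Factor n = 221 = 13 · 17. μ(n) = 0 if any exponent ≥ 2 (not squarefree); otherwise μ(n) = (−1)^{ω(n)} where ω(n) is the number of distinct prime factors. Applying: μ(221) = 1.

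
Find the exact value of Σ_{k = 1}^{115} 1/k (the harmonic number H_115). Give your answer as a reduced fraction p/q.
H_115 = 92573227274776723505600817476549419778817513966049/17379782769567790172972927968296006432665936992320

Direct summation: H_115 = 1 + 1/2 + ... + 1/115. The least common denominator is lcm(1, ..., 115) = 955888052326228459513511038256280353796626534577600; over this denominator the numerator is 955888052326228459513511038256280353796626534577600 + 477944026163114229756755519128140176898313267288800 + 318629350775409486504503679418760117932208844859200 + 238972013081557114878377759564070088449156633644400 + 191177610465245691902702207651256070759325306915520 + 159314675387704743252251839709380058966104422429600 + 136555436046604065644787291179468621970946647796800 + 119486006540778557439188879782035044224578316822200 + 106209783591803162168167893139586705977402948286400 + 95588805232622845951351103825628035379662653457760 + 86898913847838950864864639841480032163329684961600 + 79657337693852371626125919854690029483052211214800 + 73529850178940650731808541404329257984355887275200 + 68277718023302032822393645589734310985473323898400 + 63725870155081897300900735883752023586441768971840 + 59743003270389278719594439891017522112289158411100 + 56228708960366379971383002250369432576272149092800 + 53104891795901581084083946569793352988701474143200 + 50309897490854129448079528329277913357717186030400 + 47794402616311422975675551912814017689831326728880 + 45518478682201355214929097059822873990315549265600 + 43449456923919475432432319920740016081664842480800 + 41560350101140367804935262532881754512896805851200 + 39828668846926185813062959927345014741526105607400 + 38235522093049138380540441530251214151865061383104 + 36764925089470325365904270702164628992177943637600 + 35403261197267720722722631046528901992467649428800 + 34138859011651016411196822794867155492736661949200 + 32961656976766498603914173732975184613676777054400 + 31862935077540948650450367941876011793220884485920 + 30835098462136401919790678653428398509568597889600 + 29871501635194639359797219945508761056144579205550 + 28966304615946316954954879947160010721109894987200 + 28114354480183189985691501125184716288136074546400 + 27311087209320813128957458235893724394189329559360 + 26552445897950790542041973284896676494350737071600 + 25834812225033201608473271304223793345854771204800 + 25154948745427064724039764164638956678858593015200 + 24509950059646883577269513801443085994785295758400 + 23897201308155711487837775956407008844915663364440 + 23314342739664108768622220445275130580405525233600 + 22759239341100677607464548529911436995157774632800 + 22229954705261126965430489261773961716200617083200 + 21724728461959737716216159960370008040832421240400 + 21241956718360632433633578627917341195480589657280 + 20780175050570183902467631266440877256448402925600 + 20338043666515499138585341239495326676523968820800 + 19914334423463092906531479963672507370763052803700 + 19507919435229152234969613025638374567278092542400 + 19117761046524569190270220765125607075932530691552 + 18742902986788793323794334083456477525424049697600 + 18382462544735162682952135351082314496088971818800 + 18035623628796763387047378080307176486728802539200 + 17701630598633860361361315523264450996233824714400 + 17379782769567790172972927968296006432665936992320 + 17069429505825508205598411397433577746368330974600 + 16769965830284709816026509443092637785905728676800 + 16480828488383249301957086866487592306838388527200 + 16201492412308956940906966750106446674519093806400 + 15931467538770474325225183970938005896610442242960 + 15670295939774237041205098987807874652403713681600 + 15417549231068200959895339326714199254784298944800 + 15172826227400451738309699019940957996771849755200 + 14935750817597319679898609972754380528072289602775 + 14705970035788130146361708280865851596871177455040 + 14483152307973158477477439973580005360554947493600 + 14266985855615350141992702063526572444725769172800 + 14057177240091594992845750562592358144068037273200 + 13853450033713455934978420844293918170965601950400 + 13655543604660406564478729117946862197094664779680 + 13463212004594767035401563919102540194318683585600 + 13276222948975395271020986642448338247175368535800 + 13094356881181211774157685455565484298583925131200 + 12917406112516600804236635652111896672927385602400 + 12745174031016379460180147176750404717288353794368 + 12577474372713532362019882082319478339429296507600 + 12414130549691278694980662834497147451904240708800 + 12254975029823441788634756900721542997392647879200 + 12099848763623145057133051117168105744261095374400 + 11948600654077855743918887978203504422457831682220 + 11801087065755906907574210348842967330822549809600 + 11657171369832054384311110222637565290202762616800 + 11516723522002752524259169135617835587911163067200 + 11379619670550338803732274264955718497578887316400 + 11245741792073275994276600450073886515254429818560 + 11114977352630563482715244630886980858100308541600 + 10987218992255499534638057910991728204558925684800 + 10862364230979868858108079980185004020416210620200 + 10740315194676724264196753238834610716816028478400 + 10620978359180316216816789313958670597740294828640 + 10504264311277235818829791629189893997765126753600 + 10390087525285091951233815633220438628224201462800 + 10278366154045467306596892884476132836522865963200 + 10169021833257749569292670619747663338261984410400 + 10061979498170825889615905665855582671543437206080 + 9957167211731546453265739981836253685381526401850 + 9854516003363179994984649878930725296872438500800 + 9753959717614576117484806512819187283639046271200 + 9655434871982105651651626649053336907036631662400 + 9558880523262284595135110382562803537966265345776 + 9464238141843846133797138992636439146501252817600 + 9371451493394396661897167041728238762712024848800 + 9280466527439111257412728526760003434918704219200 + 9191231272367581341476067675541157248044485909400 + 9103695736440271042985819411964574798063109853120 + 9017811814398381693523689040153588243364401269600 + 8933533199310546350593561105198881811183425556800 + 8850815299316930180680657761632225498116912357200 + 8769615158956224399206523286754865631161711326400 + 8689891384783895086486463984148003216332968496160 + 8611604075011067202824423768074597781951590401600 + 8534714752912754102799205698716788873184165487300 + 8459186303771933270031071135011330564571916235200 + 8384982915142354908013254721546318892952864338400 + 8312070020228073560987052506576350902579361170240 = 5091527500112719792808044961210218087834963268132695, so H_115 = 5091527500112719792808044961210218087834963268132695/955888052326228459513511038256280353796626534577600; reducing by gcd(5091527500112719792808044961210218087834963268132695, 955888052326228459513511038256280353796626534577600) = 55 gives 92573227274776723505600817476549419778817513966049/17379782769567790172972927968296006432665936992320 ≈ 5.32649. (The PNT-adjacent estimate ln(115) + γ ≈ 5.32215 matches within O(1/n).)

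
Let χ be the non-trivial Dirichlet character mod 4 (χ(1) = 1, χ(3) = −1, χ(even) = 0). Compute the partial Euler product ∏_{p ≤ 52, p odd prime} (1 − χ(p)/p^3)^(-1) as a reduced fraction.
∏ = 5542372783760447569145696690995330585/5720007308274565543266215981884637184

The odd primes p ≤ 52 are [3, 5, 7, 11, 13, 17, 19, 23, 29, 31, 37, 41, 43, 47]. For each, χ(p) = 1 if p ≡ 1 mod 4, χ(p) = −1 if p ≡ 3 mod 4. Taking (1 − χ(p)/p^3)^(-1) = p^3/(p^3 − χ(p)): (1 − (-1)/3^3)^(-1) · (1 − (1)/5^3)^(-1) · (1 − (-1)/7^3)^(-1) · (1 − (-1)/11^3)^(-1) · (1 − (1)/13^3)^(-1) · (1 − (1)/17^3)^(-1) · (1 − (-1)/19^3)^(-1) · (1 − (-1)/23^3)^(-1) · (1 − (1)/29^3)^(-1) · (1 − (-1)/31^3)^(-1) · (1 − (1)/37^3)^(-1) · (1 − (1)/41^3)^(-1) · (1 − (-1)/43^3)^(-1) · (1 − (-1)/47^3)^(-1) = 5542372783760447569145696690995330585/5720007308274565543266215981884637184.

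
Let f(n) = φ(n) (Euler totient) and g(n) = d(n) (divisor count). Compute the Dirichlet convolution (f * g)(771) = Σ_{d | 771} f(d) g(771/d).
(φ * d)(771) = 1032

Divisors of 771: [1, 3, 257, 771]. For each d | 771:
  d = 1: φ(1) · d(771/1) = 1 · 4 = 4
  d = 3: φ(3) · d(771/3) = 2 · 2 = 4
  d = 257: φ(257) · d(771/257) = 256 · 2 = 512
  d = 771: φ(771) · d(771/771) = 512 · 1 = 512
Summing: (φ * d)(771) = 4 + 4 + 512 + 512 = 1032.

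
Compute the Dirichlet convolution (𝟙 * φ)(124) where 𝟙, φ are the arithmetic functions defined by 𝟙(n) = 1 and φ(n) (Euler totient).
(𝟙 * φ)(124) = 124

Divisors of 124: [1, 2, 4, 31, 62, 124]. For each d | 124:
  d = 1: 𝟙(1) · φ(124/1) = 1 · 60 = 60
  d = 2: 𝟙(2) · φ(124/2) = 1 · 30 = 30
  d = 4: 𝟙(4) · φ(124/4) = 1 · 30 = 30
  d = 31: 𝟙(31) · φ(124/31) = 1 · 2 = 2
  d = 62: 𝟙(62) · φ(124/62) = 1 · 1 = 1
  d = 124: 𝟙(124) · φ(124/124) = 1 · 1 = 1
Summing: (𝟙 * φ)(124) = 60 + 30 + 30 + 2 + 1 + 1 = 124.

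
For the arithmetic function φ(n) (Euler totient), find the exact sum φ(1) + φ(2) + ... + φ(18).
Σ_{n ≤ 18} φ(n) = 102

Compute φ(n) for each 1 ≤ n ≤ 18: φ(1) = 1, φ(2) = 1, φ(3) = 2, φ(4) = 2, φ(5) = 4, φ(6) = 2, φ(7) = 6, φ(8) = 4, φ(9) = 6, φ(10) = 4, φ(11) = 10, φ(12) = 4, φ(13) = 12, φ(14) = 6, φ(15) = 8, φ(16) = 8, φ(17) = 16, φ(18) = 6. Summing all 18 values: 102. (Average order: Σ_{n ≤ x} φ(n) ~ (3/π²) x². For x = 18, (3/π²)·18² ≈ 98.48.)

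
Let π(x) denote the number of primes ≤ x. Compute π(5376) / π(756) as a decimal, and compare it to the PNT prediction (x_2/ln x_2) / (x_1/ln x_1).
π(5376)/π(756) = 708/133 ≈ 5.3233;  PNT prediction ≈ 5.4871.

π(756) = 133 and π(5376) = 708, so π(5376)/π(756) ≈ 5.3233. The PNT-predicted ratio is (5376/ln(5376)) / (756/ln(756)) ≈ 5.4871. The two agree to within a few percent, as expected.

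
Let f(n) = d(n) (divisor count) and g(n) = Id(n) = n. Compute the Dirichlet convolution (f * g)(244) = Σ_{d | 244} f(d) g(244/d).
(d * Id)(244) = 693

Divisors of 244: [1, 2, 4, 61, 122, 244]. For each d | 244:
  d = 1: d(1) · Id(244/1) = 1 · 244 = 244
  d = 2: d(2) · Id(244/2) = 2 · 122 = 244
  d = 4: d(4) · Id(244/4) = 3 · 61 = 183
  d = 61: d(61) · Id(244/61) = 2 · 4 = 8
  d = 122: d(122) · Id(244/122) = 4 · 2 = 8
  d = 244: d(244) · Id(244/244) = 6 · 1 = 6
Summing: (d * Id)(244) = 244 + 244 + 183 + 8 + 8 + 6 = 693.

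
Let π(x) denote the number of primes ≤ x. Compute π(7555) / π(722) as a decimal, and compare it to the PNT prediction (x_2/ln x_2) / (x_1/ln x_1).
π(7555)/π(722) = 958/128 ≈ 7.4844;  PNT prediction ≈ 7.7127.

π(722) = 128 and π(7555) = 958, so π(7555)/π(722) ≈ 7.4844. The PNT-predicted ratio is (7555/ln(7555)) / (722/ln(722)) ≈ 7.7127. The two agree to within a few percent, as expected.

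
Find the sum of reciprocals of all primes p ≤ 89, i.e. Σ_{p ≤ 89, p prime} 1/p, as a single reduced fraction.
Σ 1/p = 42605658161771733665696611824842057/23768741896345550770650537601358310

π(89) = 24, so the primes ≤ 89 are [2, 3, 5, 7, 11, 13, 17, 19, 23, 29, 31, 37, 41, 43, 47, 53, 59, 61, 67, 71, 73, 79, 83, 89]. Summing 1/p over these primes: 42605658161771733665696611824842057/23768741896345550770650537601358310 ≈ 1.7925. Mertens estimate ln ln(89) + 0.2615 ≈ 1.7630.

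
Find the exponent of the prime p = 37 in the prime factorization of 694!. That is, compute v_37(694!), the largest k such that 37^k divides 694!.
v_37(694!) = 18

Legendre's formula: v_p(n!) = Σ_{k ≥ 1} ⌊n / p^k⌋. For p = 37, n = 694, the terms are:
  ⌊694/37^1⌋ = ⌊694/37⌋ = 18
(the next term ⌊694/37^2⌋ = 0, terminating the sum). Summing: v_37(694!) = 18 = 18.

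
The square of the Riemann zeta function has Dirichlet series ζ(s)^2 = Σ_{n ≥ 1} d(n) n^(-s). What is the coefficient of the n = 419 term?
d(419) = 2

ζ(s)^2 = (Σ 1/m^s)(Σ 1/k^s). The coefficient of 1/n^s in the product is the number of ordered pairs (m, k) with mk = n, which equals d(n). For n = 419, divisors are [1, 419], so d(419) = 2.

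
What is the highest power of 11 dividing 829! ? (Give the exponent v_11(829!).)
v_11(829!) = 81

Legendre's formula: v_p(n!) = Σ_{k ≥ 1} ⌊n / p^k⌋. For p = 11, n = 829, the terms are:
  ⌊829/11^1⌋ = ⌊829/11⌋ = 75
  ⌊829/11^2⌋ = ⌊829/121⌋ = 6
(the next term ⌊829/11^3⌋ = 0, terminating the sum). Summing: v_11(829!) = 75 + 6 = 81.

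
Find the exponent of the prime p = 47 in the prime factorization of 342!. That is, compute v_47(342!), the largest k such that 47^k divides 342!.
v_47(342!) = 7

Legendre's formula: v_p(n!) = Σ_{k ≥ 1} ⌊n / p^k⌋. For p = 47, n = 342, the terms are:
  ⌊342/47^1⌋ = ⌊342/47⌋ = 7
(the next term ⌊342/47^2⌋ = 0, terminating the sum). Summing: v_47(342!) = 7 = 7.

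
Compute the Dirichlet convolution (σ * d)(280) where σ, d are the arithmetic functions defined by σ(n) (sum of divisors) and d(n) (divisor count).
(σ * d)(280) = 3360

Divisors of 280: [1, 2, 4, 5, 7, 8, 10, 14, 20, 28, 35, 40, 56, 70, 140, 280]. For each d | 280:
  d = 1: σ(1) · d(280/1) = 1 · 16 = 16
  d = 2: σ(2) · d(280/2) = 3 · 12 = 36
  d = 4: σ(4) · d(280/4) = 7 · 8 = 56
  d = 5: σ(5) · d(280/5) = 6 · 8 = 48
  d = 7: σ(7) · d(280/7) = 8 · 8 = 64
  d = 8: σ(8) · d(280/8) = 15 · 4 = 60
  d = 10: σ(10) · d(280/10) = 18 · 6 = 108
  d = 14: σ(14) · d(280/14) = 24 · 6 = 144
  d = 20: σ(20) · d(280/20) = 42 · 4 = 168
  d = 28: σ(28) · d(280/28) = 56 · 4 = 224
  d = 35: σ(35) · d(280/35) = 48 · 4 = 192
  d = 40: σ(40) · d(280/40) = 90 · 2 = 180
  d = 56: σ(56) · d(280/56) = 120 · 2 = 240
  d = 70: σ(70) · d(280/70) = 144 · 3 = 432
  d = 140: σ(140) · d(280/140) = 336 · 2 = 672
  d = 280: σ(280) · d(280/280) = 720 · 1 = 720
Summing: (σ * d)(280) = 16 + 36 + 56 + 48 + 64 + 60 + 108 + 144 + 168 + 224 + 192 + 180 + 240 + 432 + 672 + 720 = 3360.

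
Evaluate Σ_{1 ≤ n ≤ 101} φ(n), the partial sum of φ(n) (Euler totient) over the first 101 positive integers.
Σ_{n ≤ 101} φ(n) = 3144

Compute φ(n) for each 1 ≤ n ≤ 101: φ(1) = 1, φ(2) = 1, φ(3) = 2, φ(4) = 2, φ(5) = 4, φ(6) = 2, φ(7) = 6, φ(8) = 4, φ(9) = 6, φ(10) = 4, φ(11) = 10, φ(12) = 4, φ(13) = 12, φ(14) = 6, φ(15) = 8, φ(16) = 8, φ(17) = 16, φ(18) = 6, φ(19) = 18, φ(20) = 8, φ(21) = 12, φ(22) = 10, φ(23) = 22, φ(24) = 8, φ(25) = 20, φ(26) = 12, φ(27) = 18, φ(28) = 12, φ(29) = 28, φ(30) = 8, φ(31) = 30, φ(32) = 16, φ(33) = 20, φ(34) = 16, φ(35) = 24, φ(36) = 12, φ(37) = 36, φ(38) = 18, φ(39) = 24, φ(40) = 16, φ(41) = 40, φ(42) = 12, φ(43) = 42, φ(44) = 20, φ(45) = 24, φ(46) = 22, φ(47) = 46, φ(48) = 16, φ(49) = 42, φ(50) = 20, φ(51) = 32, φ(52) = 24, φ(53) = 52, φ(54) = 18, φ(55) = 40, φ(56) = 24, φ(57) = 36, φ(58) = 28, φ(59) = 58, φ(60) = 16, φ(61) = 60, φ(62) = 30, φ(63) = 36, φ(64) = 32, φ(65) = 48, φ(66) = 20, φ(67) = 66, φ(68) = 32, φ(69) = 44, φ(70) = 24, φ(71) = 70, φ(72) = 24, φ(73) = 72, φ(74) = 36, φ(75) = 40, φ(76) = 36, φ(77) = 60, φ(78) = 24, φ(79) = 78, φ(80) = 32, φ(81) = 54, φ(82) = 40, φ(83) = 82, φ(84) = 24, φ(85) = 64, φ(86) = 42, φ(87) = 56, φ(88) = 40, φ(89) = 88, φ(90) = 24, φ(91) = 72, φ(92) = 44, φ(93) = 60, φ(94) = 46, φ(95) = 72, φ(96) = 32, φ(97) = 96, φ(98) = 42, φ(99) = 60, φ(100) = 40, φ(101) = 100. Summing all 101 values: 3144. (Average order: Σ_{n ≤ x} φ(n) ~ (3/π²) x². For x = 101, (3/π²)·101² ≈ 3100.73.)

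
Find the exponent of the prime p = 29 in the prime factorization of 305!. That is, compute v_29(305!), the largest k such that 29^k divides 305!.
v_29(305!) = 10

Legendre's formula: v_p(n!) = Σ_{k ≥ 1} ⌊n / p^k⌋. For p = 29, n = 305, the terms are:
  ⌊305/29^1⌋ = ⌊305/29⌋ = 10
(the next term ⌊305/29^2⌋ = 0, terminating the sum). Summing: v_29(305!) = 10 = 10.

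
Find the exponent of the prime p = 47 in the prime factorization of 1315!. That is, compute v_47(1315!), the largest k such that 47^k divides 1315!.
v_47(1315!) = 27

Legendre's formula: v_p(n!) = Σ_{k ≥ 1} ⌊n / p^k⌋. For p = 47, n = 1315, the terms are:
  ⌊1315/47^1⌋ = ⌊1315/47⌋ = 27
(the next term ⌊1315/47^2⌋ = 0, terminating the sum). Summing: v_47(1315!) = 27 = 27.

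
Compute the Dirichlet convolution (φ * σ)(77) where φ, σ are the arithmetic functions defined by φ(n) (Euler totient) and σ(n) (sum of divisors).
(φ * σ)(77) = 308

Divisors of 77: [1, 7, 11, 77]. For each d | 77:
  d = 1: φ(1) · σ(77/1) = 1 · 96 = 96
  d = 7: φ(7) · σ(77/7) = 6 · 12 = 72
  d = 11: φ(11) · σ(77/11) = 10 · 8 = 80
  d = 77: φ(77) · σ(77/77) = 60 · 1 = 60
Summing: (φ * σ)(77) = 96 + 72 + 80 + 60 = 308.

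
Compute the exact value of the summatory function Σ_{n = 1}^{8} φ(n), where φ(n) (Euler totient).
Σ_{n ≤ 8} φ(n) = 22

Compute φ(n) for each 1 ≤ n ≤ 8: φ(1) = 1, φ(2) = 1, φ(3) = 2, φ(4) = 2, φ(5) = 4, φ(6) = 2, φ(7) = 6, φ(8) = 4. Summing all 8 values: 22. (Average order: Σ_{n ≤ x} φ(n) ~ (3/π²) x². For x = 8, (3/π²)·8² ≈ 19.45.)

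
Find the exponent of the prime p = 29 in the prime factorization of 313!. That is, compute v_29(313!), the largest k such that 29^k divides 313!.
v_29(313!) = 10

Legendre's formula: v_p(n!) = Σ_{k ≥ 1} ⌊n / p^k⌋. For p = 29, n = 313, the terms are:
  ⌊313/29^1⌋ = ⌊313/29⌋ = 10
(the next term ⌊313/29^2⌋ = 0, terminating the sum). Summing: v_29(313!) = 10 = 10.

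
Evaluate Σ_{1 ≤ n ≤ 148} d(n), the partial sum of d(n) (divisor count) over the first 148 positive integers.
Σ_{n ≤ 148} d(n) = 766

Compute d(n) for each 1 ≤ n ≤ 148: d(1) = 1, d(2) = 2, d(3) = 2, d(4) = 3, d(5) = 2, d(6) = 4, d(7) = 2, d(8) = 4, d(9) = 3, d(10) = 4, d(11) = 2, d(12) = 6, d(13) = 2, d(14) = 4, d(15) = 4, d(16) = 5, d(17) = 2, d(18) = 6, d(19) = 2, d(20) = 6, d(21) = 4, d(22) = 4, d(23) = 2, d(24) = 8, d(25) = 3, d(26) = 4, d(27) = 4, d(28) = 6, d(29) = 2, d(30) = 8, d(31) = 2, d(32) = 6, d(33) = 4, d(34) = 4, d(35) = 4, d(36) = 9, d(37) = 2, d(38) = 4, d(39) = 4, d(40) = 8, d(41) = 2, d(42) = 8, d(43) = 2, d(44) = 6, d(45) = 6, d(46) = 4, d(47) = 2, d(48) = 10, d(49) = 3, d(50) = 6, d(51) = 4, d(52) = 6, d(53) = 2, d(54) = 8, d(55) = 4, d(56) = 8, d(57) = 4, d(58) = 4, d(59) = 2, d(60) = 12, d(61) = 2, d(62) = 4, d(63) = 6, d(64) = 7, d(65) = 4, d(66) = 8, d(67) = 2, d(68) = 6, d(69) = 4, d(70) = 8, d(71) = 2, d(72) = 12, d(73) = 2, d(74) = 4, d(75) = 6, d(76) = 6, d(77) = 4, d(78) = 8, d(79) = 2, d(80) = 10, d(81) = 5, d(82) = 4, d(83) = 2, d(84) = 12, d(85) = 4, d(86) = 4, d(87) = 4, d(88) = 8, d(89) = 2, d(90) = 12, d(91) = 4, d(92) = 6, d(93) = 4, d(94) = 4, d(95) = 4, d(96) = 12, d(97) = 2, d(98) = 6, d(99) = 6, d(100) = 9, d(101) = 2, d(102) = 8, d(103) = 2, d(104) = 8, d(105) = 8, d(106) = 4, d(107) = 2, d(108) = 12, d(109) = 2, d(110) = 8, d(111) = 4, d(112) = 10, d(113) = 2, d(114) = 8, d(115) = 4, d(116) = 6, d(117) = 6, d(118) = 4, d(119) = 4, d(120) = 16, d(121) = 3, d(122) = 4, d(123) = 4, d(124) = 6, d(125) = 4, d(126) = 12, d(127) = 2, d(128) = 8, d(129) = 4, d(130) = 8, d(131) = 2, d(132) = 12, d(133) = 4, d(134) = 4, d(135) = 8, d(136) = 8, d(137) = 2, d(138) = 8, d(139) = 2, d(140) = 12, d(141) = 4, d(142) = 4, d(143) = 4, d(144) = 15, d(145) = 4, d(146) = 4, d(147) = 6, d(148) = 6. Summing all 148 values: 766. (Dirichlet's divisor formula: Σ_{n ≤ x} d(n) = x ln(x) + (2γ − 1) x + O(√x). For x = 148, the asymptotic estimate is ≈ 762.44.)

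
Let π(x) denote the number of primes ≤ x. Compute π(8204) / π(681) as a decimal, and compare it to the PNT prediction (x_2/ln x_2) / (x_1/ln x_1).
π(8204)/π(681) = 1028/123 ≈ 8.3577;  PNT prediction ≈ 8.7202.

π(681) = 123 and π(8204) = 1028, so π(8204)/π(681) ≈ 8.3577. The PNT-predicted ratio is (8204/ln(8204)) / (681/ln(681)) ≈ 8.7202. The two agree to within a few percent, as expected.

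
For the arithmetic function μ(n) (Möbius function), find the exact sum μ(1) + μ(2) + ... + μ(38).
Σ_{n ≤ 38} μ(n) = -1

Compute μ(n) for each 1 ≤ n ≤ 38: μ(1) = 1, μ(2) = -1, μ(3) = -1, μ(4) = 0, μ(5) = -1, μ(6) = 1, μ(7) = -1, μ(8) = 0, μ(9) = 0, μ(10) = 1, μ(11) = -1, μ(12) = 0, μ(13) = -1, μ(14) = 1, μ(15) = 1, μ(16) = 0, μ(17) = -1, μ(18) = 0, μ(19) = -1, μ(20) = 0, μ(21) = 1, μ(22) = 1, μ(23) = -1, μ(24) = 0, μ(25) = 0, μ(26) = 1, μ(27) = 0, μ(28) = 0, μ(29) = -1, μ(30) = -1, μ(31) = -1, μ(32) = 0, μ(33) = 1, μ(34) = 1, μ(35) = 1, μ(36) = 0, μ(37) = -1, μ(38) = 1. Summing all 38 values: -1. (Mertens function M(x) = Σ_{n ≤ x} μ(n); on average M(x) should be small (PNT ⟺ M(x) = o(x)).)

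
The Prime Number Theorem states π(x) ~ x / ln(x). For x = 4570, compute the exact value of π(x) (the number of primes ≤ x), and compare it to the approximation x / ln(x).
π(4570) = 619;  x/ln(x) ≈ 542.29;  relative error ≈ 12.39%.

Directly count primes up to 4570: π(4570) = 619. The PNT approximation gives 4570/ln(4570) ≈ 4570/8.42727 ≈ 542.29. Relative error (π(x) − x/ln(x)) / π(x) ≈ 12.39%; the approximation is known to undercount slightly (Li(x) is a better estimate).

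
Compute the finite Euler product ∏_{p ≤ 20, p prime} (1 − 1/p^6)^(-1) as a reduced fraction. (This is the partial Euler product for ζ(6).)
∏ = 99475806666511821483705625/97780003061374251090837504

The primes p ≤ 20 are [2, 3, 5, 7, 11, 13, 17, 19]. For each prime, (1 − 1/p^6)^(-1) = p^6 / (p^6 − 1). The product is (1 − 1/2^6)^(-1), (1 − 1/3^6)^(-1), (1 − 1/5^6)^(-1), (1 − 1/7^6)^(-1), (1 − 1/11^6)^(-1), (1 − 1/13^6)^(-1), (1 − 1/17^6)^(-1), (1 − 1/19^6)^(-1) = ∏ p^6 / (p^6 − 1) = 99475806666511821483705625/97780003061374251090837504.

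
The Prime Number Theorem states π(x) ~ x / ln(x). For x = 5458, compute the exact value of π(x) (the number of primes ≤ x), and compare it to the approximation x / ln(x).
π(5458) = 721;  x/ln(x) ≈ 634.29;  relative error ≈ 12.03%.

Directly count primes up to 5458: π(5458) = 721. The PNT approximation gives 5458/ln(5458) ≈ 5458/8.60484 ≈ 634.29. Relative error (π(x) − x/ln(x)) / π(x) ≈ 12.03%; the approximation is known to undercount slightly (Li(x) is a better estimate).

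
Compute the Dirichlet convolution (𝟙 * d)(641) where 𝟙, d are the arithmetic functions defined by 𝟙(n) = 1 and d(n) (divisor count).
(𝟙 * d)(641) = 3

Divisors of 641: [1, 641]. For each d | 641:
  d = 1: 𝟙(1) · d(641/1) = 1 · 2 = 2
  d = 641: 𝟙(641) · d(641/641) = 1 · 1 = 1
Summing: (𝟙 * d)(641) = 2 + 1 = 3.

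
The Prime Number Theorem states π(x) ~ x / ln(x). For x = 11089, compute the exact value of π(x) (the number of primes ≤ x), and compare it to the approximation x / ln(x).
π(11089) = 1344;  x/ln(x) ≈ 1190.61;  relative error ≈ 11.41%.

Directly count primes up to 11089: π(11089) = 1344. The PNT approximation gives 11089/ln(11089) ≈ 11089/9.31371 ≈ 1190.61. Relative error (π(x) − x/ln(x)) / π(x) ≈ 11.41%; the approximation is known to undercount slightly (Li(x) is a better estimate).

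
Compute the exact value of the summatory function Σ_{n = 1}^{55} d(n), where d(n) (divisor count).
Σ_{n ≤ 55} d(n) = 231

Compute d(n) for each 1 ≤ n ≤ 55: d(1) = 1, d(2) = 2, d(3) = 2, d(4) = 3, d(5) = 2, d(6) = 4, d(7) = 2, d(8) = 4, d(9) = 3, d(10) = 4, d(11) = 2, d(12) = 6, d(13) = 2, d(14) = 4, d(15) = 4, d(16) = 5, d(17) = 2, d(18) = 6, d(19) = 2, d(20) = 6, d(21) = 4, d(22) = 4, d(23) = 2, d(24) = 8, d(25) = 3, d(26) = 4, d(27) = 4, d(28) = 6, d(29) = 2, d(30) = 8, d(31) = 2, d(32) = 6, d(33) = 4, d(34) = 4, d(35) = 4, d(36) = 9, d(37) = 2, d(38) = 4, d(39) = 4, d(40) = 8, d(41) = 2, d(42) = 8, d(43) = 2, d(44) = 6, d(45) = 6, d(46) = 4, d(47) = 2, d(48) = 10, d(49) = 3, d(50) = 6, d(51) = 4, d(52) = 6, d(53) = 2, d(54) = 8, d(55) = 4. Summing all 55 values: 231. (Dirichlet's divisor formula: Σ_{n ≤ x} d(n) = x ln(x) + (2γ − 1) x + O(√x). For x = 55, the asymptotic estimate is ≈ 228.90.)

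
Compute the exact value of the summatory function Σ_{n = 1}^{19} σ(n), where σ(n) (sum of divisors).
Σ_{n ≤ 19} σ(n) = 297

Compute σ(n) for each 1 ≤ n ≤ 19: σ(1) = 1, σ(2) = 3, σ(3) = 4, σ(4) = 7, σ(5) = 6, σ(6) = 12, σ(7) = 8, σ(8) = 15, σ(9) = 13, σ(10) = 18, σ(11) = 12, σ(12) = 28, σ(13) = 14, σ(14) = 24, σ(15) = 24, σ(16) = 31, σ(17) = 18, σ(18) = 39, σ(19) = 20. Summing all 19 values: 297. (Average order: Σ_{n ≤ x} σ(n) ~ (π²/12) x². For x = 19, (π²/12)·19² ≈ 296.91.)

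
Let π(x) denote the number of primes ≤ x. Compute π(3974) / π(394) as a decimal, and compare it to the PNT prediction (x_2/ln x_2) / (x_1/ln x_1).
π(3974)/π(394) = 549/77 ≈ 7.1299;  PNT prediction ≈ 7.2735.

π(394) = 77 and π(3974) = 549, so π(3974)/π(394) ≈ 7.1299. The PNT-predicted ratio is (3974/ln(3974)) / (394/ln(394)) ≈ 7.2735. The two agree to within a few percent, as expected.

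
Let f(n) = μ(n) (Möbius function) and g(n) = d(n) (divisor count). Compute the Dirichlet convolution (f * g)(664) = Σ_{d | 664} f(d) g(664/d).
(μ * d)(664) = 1

Divisors of 664: [1, 2, 4, 8, 83, 166, 332, 664]. For each d | 664:
  d = 1: μ(1) · d(664/1) = 1 · 8 = 8
  d = 2: μ(2) · d(664/2) = -1 · 6 = -6
  d = 4: μ(4) · d(664/4) = 0 · 4 = 0
  d = 8: μ(8) · d(664/8) = 0 · 2 = 0
  d = 83: μ(83) · d(664/83) = -1 · 4 = -4
  d = 166: μ(166) · d(664/166) = 1 · 3 = 3
  d = 332: μ(332) · d(664/332) = 0 · 2 = 0
  d = 664: μ(664) · d(664/664) = 0 · 1 = 0
Summing: (μ * d)(664) = 8 + -6 + 0 + 0 + -4 + 3 + 0 + 0 = 1.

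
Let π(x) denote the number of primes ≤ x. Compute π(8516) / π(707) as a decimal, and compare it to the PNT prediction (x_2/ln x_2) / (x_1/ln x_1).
π(8516)/π(707) = 1061/126 ≈ 8.4206;  PNT prediction ≈ 8.7328.

π(707) = 126 and π(8516) = 1061, so π(8516)/π(707) ≈ 8.4206. The PNT-predicted ratio is (8516/ln(8516)) / (707/ln(707)) ≈ 8.7328. The two agree to within a few percent, as expected.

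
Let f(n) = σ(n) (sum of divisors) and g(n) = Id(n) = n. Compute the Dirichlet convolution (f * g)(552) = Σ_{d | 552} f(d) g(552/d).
(σ * Id)(552) = 16121

Divisors of 552: [1, 2, 3, 4, 6, 8, 12, 23, 24, 46, 69, 92, 138, 184, 276, 552]. For each d | 552:
  d = 1: σ(1) · Id(552/1) = 1 · 552 = 552
  d = 2: σ(2) · Id(552/2) = 3 · 276 = 828
  d = 3: σ(3) · Id(552/3) = 4 · 184 = 736
  d = 4: σ(4) · Id(552/4) = 7 · 138 = 966
  d = 6: σ(6) · Id(552/6) = 12 · 92 = 1104
  d = 8: σ(8) · Id(552/8) = 15 · 69 = 1035
  d = 12: σ(12) · Id(552/12) = 28 · 46 = 1288
  d = 23: σ(23) · Id(552/23) = 24 · 24 = 576
  d = 24: σ(24) · Id(552/24) = 60 · 23 = 1380
  d = 46: σ(46) · Id(552/46) = 72 · 12 = 864
  d = 69: σ(69) · Id(552/69) = 96 · 8 = 768
  d = 92: σ(92) · Id(552/92) = 168 · 6 = 1008
  d = 138: σ(138) · Id(552/138) = 288 · 4 = 1152
  d = 184: σ(184) · Id(552/184) = 360 · 3 = 1080
  d = 276: σ(276) · Id(552/276) = 672 · 2 = 1344
  d = 552: σ(552) · Id(552/552) = 1440 · 1 = 1440
Summing: (σ * Id)(552) = 552 + 828 + 736 + 966 + 1104 + 1035 + 1288 + 576 + 1380 + 864 + 768 + 1008 + 1152 + 1080 + 1344 + 1440 = 16121.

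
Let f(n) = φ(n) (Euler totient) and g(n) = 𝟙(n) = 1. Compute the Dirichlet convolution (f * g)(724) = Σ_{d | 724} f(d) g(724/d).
(φ * 𝟙)(724) = 724

Divisors of 724: [1, 2, 4, 181, 362, 724]. For each d | 724:
  d = 1: φ(1) · 𝟙(724/1) = 1 · 1 = 1
  d = 2: φ(2) · 𝟙(724/2) = 1 · 1 = 1
  d = 4: φ(4) · 𝟙(724/4) = 2 · 1 = 2
  d = 181: φ(181) · 𝟙(724/181) = 180 · 1 = 180
  d = 362: φ(362) · 𝟙(724/362) = 180 · 1 = 180
  d = 724: φ(724) · 𝟙(724/724) = 360 · 1 = 360
Summing: (φ * 𝟙)(724) = 1 + 1 + 2 + 180 + 180 + 360 = 724.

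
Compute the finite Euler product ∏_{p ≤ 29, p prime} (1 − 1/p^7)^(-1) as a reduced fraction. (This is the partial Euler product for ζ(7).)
∏ = 20189988207350348919037978304364860886791127062160383015625/20022812195570168466484427140768180765465562977446282025216

The primes p ≤ 29 are [2, 3, 5, 7, 11, 13, 17, 19, 23, 29]. For each prime, (1 − 1/p^7)^(-1) = p^7 / (p^7 − 1). The product is (1 − 1/2^7)^(-1), (1 − 1/3^7)^(-1), (1 − 1/5^7)^(-1), (1 − 1/7^7)^(-1), (1 − 1/11^7)^(-1), (1 − 1/13^7)^(-1), (1 − 1/17^7)^(-1), (1 − 1/19^7)^(-1), (1 − 1/23^7)^(-1), (1 − 1/29^7)^(-1) = ∏ p^7 / (p^7 − 1) = 20189988207350348919037978304364860886791127062160383015625/20022812195570168466484427140768180765465562977446282025216.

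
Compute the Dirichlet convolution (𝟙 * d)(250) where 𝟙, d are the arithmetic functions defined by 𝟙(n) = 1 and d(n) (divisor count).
(𝟙 * d)(250) = 30

Divisors of 250: [1, 2, 5, 10, 25, 50, 125, 250]. For each d | 250:
  d = 1: 𝟙(1) · d(250/1) = 1 · 8 = 8
  d = 2: 𝟙(2) · d(250/2) = 1 · 4 = 4
  d = 5: 𝟙(5) · d(250/5) = 1 · 6 = 6
  d = 10: 𝟙(10) · d(250/10) = 1 · 3 = 3
  d = 25: 𝟙(25) · d(250/25) = 1 · 4 = 4
  d = 50: 𝟙(50) · d(250/50) = 1 · 2 = 2
  d = 125: 𝟙(125) · d(250/125) = 1 · 2 = 2
  d = 250: 𝟙(250) · d(250/250) = 1 · 1 = 1
Summing: (𝟙 * d)(250) = 8 + 4 + 6 + 3 + 4 + 2 + 2 + 1 = 30.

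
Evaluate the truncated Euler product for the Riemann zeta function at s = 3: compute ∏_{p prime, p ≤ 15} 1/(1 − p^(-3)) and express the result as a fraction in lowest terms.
∏ = 39364325/32767248

The primes p ≤ 15 are [2, 3, 5, 7, 11, 13]. For each prime, (1 − 1/p^3)^(-1) = p^3 / (p^3 − 1). The product is (1 − 1/2^3)^(-1), (1 − 1/3^3)^(-1), (1 − 1/5^3)^(-1), (1 − 1/7^3)^(-1), (1 − 1/11^3)^(-1), (1 − 1/13^3)^(-1) = ∏ p^3 / (p^3 − 1) = 39364325/32767248.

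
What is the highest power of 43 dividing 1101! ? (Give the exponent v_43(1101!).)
v_43(1101!) = 25

Legendre's formula: v_p(n!) = Σ_{k ≥ 1} ⌊n / p^k⌋. For p = 43, n = 1101, the terms are:
  ⌊1101/43^1⌋ = ⌊1101/43⌋ = 25
(the next term ⌊1101/43^2⌋ = 0, terminating the sum). Summing: v_43(1101!) = 25 = 25.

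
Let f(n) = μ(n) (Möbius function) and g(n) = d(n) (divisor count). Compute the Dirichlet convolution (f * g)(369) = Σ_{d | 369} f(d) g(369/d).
(μ * d)(369) = 1

Divisors of 369: [1, 3, 9, 41, 123, 369]. For each d | 369:
  d = 1: μ(1) · d(369/1) = 1 · 6 = 6
  d = 3: μ(3) · d(369/3) = -1 · 4 = -4
  d = 9: μ(9) · d(369/9) = 0 · 2 = 0
  d = 41: μ(41) · d(369/41) = -1 · 3 = -3
  d = 123: μ(123) · d(369/123) = 1 · 2 = 2
  d = 369: μ(369) · d(369/369) = 0 · 1 = 0
Summing: (μ * d)(369) = 6 + -4 + 0 + -3 + 2 + 0 = 1.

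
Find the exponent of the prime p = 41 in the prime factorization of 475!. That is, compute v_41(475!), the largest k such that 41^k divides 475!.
v_41(475!) = 11

Legendre's formula: v_p(n!) = Σ_{k ≥ 1} ⌊n / p^k⌋. For p = 41, n = 475, the terms are:
  ⌊475/41^1⌋ = ⌊475/41⌋ = 11
(the next term ⌊475/41^2⌋ = 0, terminating the sum). Summing: v_41(475!) = 11 = 11.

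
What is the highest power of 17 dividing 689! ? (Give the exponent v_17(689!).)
v_17(689!) = 42

Legendre's formula: v_p(n!) = Σ_{k ≥ 1} ⌊n / p^k⌋. For p = 17, n = 689, the terms are:
  ⌊689/17^1⌋ = ⌊689/17⌋ = 40
  ⌊689/17^2⌋ = ⌊689/289⌋ = 2
(the next term ⌊689/17^3⌋ = 0, terminating the sum). Summing: v_17(689!) = 40 + 2 = 42.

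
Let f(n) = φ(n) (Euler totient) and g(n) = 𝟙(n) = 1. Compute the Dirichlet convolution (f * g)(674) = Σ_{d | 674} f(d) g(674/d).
(φ * 𝟙)(674) = 674

Divisors of 674: [1, 2, 337, 674]. For each d | 674:
  d = 1: φ(1) · 𝟙(674/1) = 1 · 1 = 1
  d = 2: φ(2) · 𝟙(674/2) = 1 · 1 = 1
  d = 337: φ(337) · 𝟙(674/337) = 336 · 1 = 336
  d = 674: φ(674) · 𝟙(674/674) = 336 · 1 = 336
Summing: (φ * 𝟙)(674) = 1 + 1 + 336 + 336 = 674.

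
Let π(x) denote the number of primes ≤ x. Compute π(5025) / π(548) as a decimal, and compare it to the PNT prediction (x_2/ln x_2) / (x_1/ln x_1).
π(5025)/π(548) = 674/101 ≈ 6.6733;  PNT prediction ≈ 6.7854.

π(548) = 101 and π(5025) = 674, so π(5025)/π(548) ≈ 6.6733. The PNT-predicted ratio is (5025/ln(5025)) / (548/ln(548)) ≈ 6.7854. The two agree to within a few percent, as expected.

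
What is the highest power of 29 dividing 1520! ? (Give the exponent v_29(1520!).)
v_29(1520!) = 53

Legendre's formula: v_p(n!) = Σ_{k ≥ 1} ⌊n / p^k⌋. For p = 29, n = 1520, the terms are:
  ⌊1520/29^1⌋ = ⌊1520/29⌋ = 52
  ⌊1520/29^2⌋ = ⌊1520/841⌋ = 1
(the next term ⌊1520/29^3⌋ = 0, terminating the sum). Summing: v_29(1520!) = 52 + 1 = 53.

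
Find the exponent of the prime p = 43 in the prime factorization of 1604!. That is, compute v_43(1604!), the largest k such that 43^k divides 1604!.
v_43(1604!) = 37

Legendre's formula: v_p(n!) = Σ_{k ≥ 1} ⌊n / p^k⌋. For p = 43, n = 1604, the terms are:
  ⌊1604/43^1⌋ = ⌊1604/43⌋ = 37
(the next term ⌊1604/43^2⌋ = 0, terminating the sum). Summing: v_43(1604!) = 37 = 37.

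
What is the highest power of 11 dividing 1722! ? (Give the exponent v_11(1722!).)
v_11(1722!) = 171

Legendre's formula: v_p(n!) = Σ_{k ≥ 1} ⌊n / p^k⌋. For p = 11, n = 1722, the terms are:
  ⌊1722/11^1⌋ = ⌊1722/11⌋ = 156
  ⌊1722/11^2⌋ = ⌊1722/121⌋ = 14
  ⌊1722/11^3⌋ = ⌊1722/1331⌋ = 1
(the next term ⌊1722/11^4⌋ = 0, terminating the sum). Summing: v_11(1722!) = 156 + 14 + 1 = 171.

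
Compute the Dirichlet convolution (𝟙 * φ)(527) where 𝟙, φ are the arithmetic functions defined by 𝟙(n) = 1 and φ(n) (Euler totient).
(𝟙 * φ)(527) = 527

Divisors of 527: [1, 17, 31, 527]. For each d | 527:
  d = 1: 𝟙(1) · φ(527/1) = 1 · 480 = 480
  d = 17: 𝟙(17) · φ(527/17) = 1 · 30 = 30
  d = 31: 𝟙(31) · φ(527/31) = 1 · 16 = 16
  d = 527: 𝟙(527) · φ(527/527) = 1 · 1 = 1
Summing: (𝟙 * φ)(527) = 480 + 30 + 16 + 1 = 527.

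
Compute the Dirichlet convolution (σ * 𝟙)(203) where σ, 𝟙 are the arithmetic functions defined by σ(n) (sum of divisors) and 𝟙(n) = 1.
(σ * 𝟙)(203) = 279

Divisors of 203: [1, 7, 29, 203]. For each d | 203:
  d = 1: σ(1) · 𝟙(203/1) = 1 · 1 = 1
  d = 7: σ(7) · 𝟙(203/7) = 8 · 1 = 8
  d = 29: σ(29) · 𝟙(203/29) = 30 · 1 = 30
  d = 203: σ(203) · 𝟙(203/203) = 240 · 1 = 240
Summing: (σ * 𝟙)(203) = 1 + 8 + 30 + 240 = 279.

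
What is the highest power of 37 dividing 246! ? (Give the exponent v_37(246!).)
v_37(246!) = 6

Legendre's formula: v_p(n!) = Σ_{k ≥ 1} ⌊n / p^k⌋. For p = 37, n = 246, the terms are:
  ⌊246/37^1⌋ = ⌊246/37⌋ = 6
(the next term ⌊246/37^2⌋ = 0, terminating the sum). Summing: v_37(246!) = 6 = 6.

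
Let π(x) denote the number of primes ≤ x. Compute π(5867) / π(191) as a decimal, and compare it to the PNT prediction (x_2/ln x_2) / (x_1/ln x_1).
π(5867)/π(191) = 772/43 ≈ 17.9535;  PNT prediction ≈ 18.5933.

π(191) = 43 and π(5867) = 772, so π(5867)/π(191) ≈ 17.9535. The PNT-predicted ratio is (5867/ln(5867)) / (191/ln(191)) ≈ 18.5933. The two agree to within a few percent, as expected.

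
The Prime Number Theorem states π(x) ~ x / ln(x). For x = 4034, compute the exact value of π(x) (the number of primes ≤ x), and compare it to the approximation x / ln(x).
π(4034) = 557;  x/ln(x) ≈ 485.88;  relative error ≈ 12.77%.

Directly count primes up to 4034: π(4034) = 557. The PNT approximation gives 4034/ln(4034) ≈ 4034/8.30251 ≈ 485.88. Relative error (π(x) − x/ln(x)) / π(x) ≈ 12.77%; the approximation is known to undercount slightly (Li(x) is a better estimate).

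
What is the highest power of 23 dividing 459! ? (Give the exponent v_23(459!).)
v_23(459!) = 19

Legendre's formula: v_p(n!) = Σ_{k ≥ 1} ⌊n / p^k⌋. For p = 23, n = 459, the terms are:
  ⌊459/23^1⌋ = ⌊459/23⌋ = 19
(the next term ⌊459/23^2⌋ = 0, terminating the sum). Summing: v_23(459!) = 19 = 19.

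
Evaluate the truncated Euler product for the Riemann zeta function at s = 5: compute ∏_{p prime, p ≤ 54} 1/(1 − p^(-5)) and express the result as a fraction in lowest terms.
∏ = 16271272514460981588256692497708850770212394550299268449499486458883457010851/15691809316785373562301814354101424660311534867697905028310662923501211484160

The primes p ≤ 54 are [2, 3, 5, 7, 11, 13, 17, 19, 23, 29, 31, 37, 41, 43, 47, 53]. For each prime, (1 − 1/p^5)^(-1) = p^5 / (p^5 − 1). The product is (1 − 1/2^5)^(-1), (1 − 1/3^5)^(-1), (1 − 1/5^5)^(-1), (1 − 1/7^5)^(-1), (1 − 1/11^5)^(-1), (1 − 1/13^5)^(-1), (1 − 1/17^5)^(-1), (1 − 1/19^5)^(-1), (1 − 1/23^5)^(-1), (1 − 1/29^5)^(-1), (1 − 1/31^5)^(-1), (1 − 1/37^5)^(-1), (1 − 1/41^5)^(-1), (1 − 1/43^5)^(-1), (1 − 1/47^5)^(-1), (1 − 1/53^5)^(-1) = ∏ p^5 / (p^5 − 1) = 16271272514460981588256692497708850770212394550299268449499486458883457010851/15691809316785373562301814354101424660311534867697905028310662923501211484160.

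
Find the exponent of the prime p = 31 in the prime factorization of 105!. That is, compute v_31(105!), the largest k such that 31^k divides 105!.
v_31(105!) = 3

Legendre's formula: v_p(n!) = Σ_{k ≥ 1} ⌊n / p^k⌋. For p = 31, n = 105, the terms are:
  ⌊105/31^1⌋ = ⌊105/31⌋ = 3
(the next term ⌊105/31^2⌋ = 0, terminating the sum). Summing: v_31(105!) = 3 = 3.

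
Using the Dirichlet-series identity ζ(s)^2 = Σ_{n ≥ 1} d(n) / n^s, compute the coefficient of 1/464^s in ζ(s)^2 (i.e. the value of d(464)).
d(464) = 10

ζ(s)^2 = (Σ 1/m^s)(Σ 1/k^s). The coefficient of 1/n^s in the product is the number of ordered pairs (m, k) with mk = n, which equals d(n). For n = 464, divisors are [1, 2, 4, 8, 16, 29, 58, 116, 232, 464], so d(464) = 10.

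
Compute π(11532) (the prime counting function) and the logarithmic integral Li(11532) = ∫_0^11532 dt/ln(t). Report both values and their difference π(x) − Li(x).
π(11532) = 1390;  Li(11532) ≈ 1411.17;  π(x) − Li(x) ≈ -21.17.

Direct count of primes ≤ 11532 gives π(11532) = 1390. Numerical evaluation of the logarithmic integral gives Li(11532) ≈ 1411.17. The difference π(x) − Li(x) ≈ -21.17 is typically negative for small/moderate x (Li(x) overestimates), though Littlewood's theorem shows this sign changes infinitely often.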